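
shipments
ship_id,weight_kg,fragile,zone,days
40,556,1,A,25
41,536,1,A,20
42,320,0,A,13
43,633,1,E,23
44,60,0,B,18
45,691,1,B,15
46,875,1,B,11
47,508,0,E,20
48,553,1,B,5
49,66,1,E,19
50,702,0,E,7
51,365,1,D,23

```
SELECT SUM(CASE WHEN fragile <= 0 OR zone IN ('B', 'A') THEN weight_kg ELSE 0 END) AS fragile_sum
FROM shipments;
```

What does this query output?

4801

ship_id=40: ✓ → 556
ship_id=41: ✓ → 536
ship_id=42: ✓ → 320
ship_id=43: ✗
ship_id=44: ✓ → 60
ship_id=45: ✓ → 691
ship_id=46: ✓ → 875
ship_id=47: ✓ → 508
ship_id=48: ✓ → 553
ship_id=49: ✗
ship_id=50: ✓ → 702
ship_id=51: ✗
fragile_sum = 556 + 536 + 320 + 60 + 691 + 875 + 508 + 553 + 702 = 4801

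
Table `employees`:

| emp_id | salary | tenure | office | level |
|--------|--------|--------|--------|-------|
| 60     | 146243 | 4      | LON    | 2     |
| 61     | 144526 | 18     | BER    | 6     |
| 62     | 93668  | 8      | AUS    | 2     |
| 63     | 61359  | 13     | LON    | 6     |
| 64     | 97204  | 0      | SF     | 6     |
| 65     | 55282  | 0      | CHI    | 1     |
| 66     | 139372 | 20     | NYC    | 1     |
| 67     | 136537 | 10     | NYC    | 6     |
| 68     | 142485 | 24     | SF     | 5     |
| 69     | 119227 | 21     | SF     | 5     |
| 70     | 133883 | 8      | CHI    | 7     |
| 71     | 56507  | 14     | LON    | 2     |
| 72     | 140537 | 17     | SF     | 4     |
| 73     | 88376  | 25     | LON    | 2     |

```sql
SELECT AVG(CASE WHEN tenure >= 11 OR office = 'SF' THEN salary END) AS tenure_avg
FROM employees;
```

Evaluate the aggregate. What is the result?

emp_id=60: ✗
emp_id=61: ✓ → 144526
emp_id=62: ✗
emp_id=63: ✓ → 61359
emp_id=64: ✓ → 97204
emp_id=65: ✗
emp_id=66: ✓ → 139372
emp_id=67: ✗
emp_id=68: ✓ → 142485
emp_id=69: ✓ → 119227
emp_id=70: ✗
emp_id=71: ✓ → 56507
emp_id=72: ✓ → 140537
emp_id=73: ✓ → 88376
tenure_avg = (144526 + 61359 + 97204 + 139372 + 142485 + 119227 + 56507 + 140537 + 88376) / 9 = 109954.7777777778

109954.7777777778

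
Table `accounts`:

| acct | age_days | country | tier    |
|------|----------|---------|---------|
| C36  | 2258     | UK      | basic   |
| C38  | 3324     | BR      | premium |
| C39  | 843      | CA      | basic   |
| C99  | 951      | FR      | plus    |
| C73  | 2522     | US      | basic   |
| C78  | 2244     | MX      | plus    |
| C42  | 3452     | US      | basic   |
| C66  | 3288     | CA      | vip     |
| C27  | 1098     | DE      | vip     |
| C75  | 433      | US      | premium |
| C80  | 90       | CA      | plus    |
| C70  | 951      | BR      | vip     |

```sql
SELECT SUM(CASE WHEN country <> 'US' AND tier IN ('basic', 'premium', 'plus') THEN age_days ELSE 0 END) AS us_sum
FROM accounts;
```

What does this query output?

acct=C36: ✓ → 2258
acct=C38: ✓ → 3324
acct=C39: ✓ → 843
acct=C99: ✓ → 951
acct=C73: ✗
acct=C78: ✓ → 2244
acct=C42: ✗
acct=C66: ✗
acct=C27: ✗
acct=C75: ✗
acct=C80: ✓ → 90
acct=C70: ✗
us_sum = 2258 + 3324 + 843 + 951 + 2244 + 90 = 9710

9710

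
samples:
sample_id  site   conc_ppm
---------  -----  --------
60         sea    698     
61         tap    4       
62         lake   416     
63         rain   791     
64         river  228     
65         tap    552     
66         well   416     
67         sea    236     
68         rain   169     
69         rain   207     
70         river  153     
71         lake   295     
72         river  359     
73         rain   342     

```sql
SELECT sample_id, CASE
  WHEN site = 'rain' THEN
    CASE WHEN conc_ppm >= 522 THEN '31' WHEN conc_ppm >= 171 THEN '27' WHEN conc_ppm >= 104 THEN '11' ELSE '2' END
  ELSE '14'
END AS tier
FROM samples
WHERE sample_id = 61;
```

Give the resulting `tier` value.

14

sample_id = 61: site=tap, conc_ppm=4.
site='tap' → outer ELSE → 14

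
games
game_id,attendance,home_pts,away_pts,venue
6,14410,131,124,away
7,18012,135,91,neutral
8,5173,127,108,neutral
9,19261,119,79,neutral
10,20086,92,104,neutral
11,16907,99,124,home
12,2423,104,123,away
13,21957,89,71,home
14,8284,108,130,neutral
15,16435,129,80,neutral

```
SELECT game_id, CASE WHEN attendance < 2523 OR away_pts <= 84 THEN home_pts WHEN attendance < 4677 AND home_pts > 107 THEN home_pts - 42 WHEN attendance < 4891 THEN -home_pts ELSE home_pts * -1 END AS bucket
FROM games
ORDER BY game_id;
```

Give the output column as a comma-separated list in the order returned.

game_id=6: ELSE → -131
game_id=7: ELSE → -135
game_id=8: ELSE → -127
game_id=9: attendance < 2523 OR away_pts <= 84 → 119
game_id=10: ELSE → -92
game_id=11: ELSE → -99
game_id=12: attendance < 2523 OR away_pts <= 84 → 104
game_id=13: attendance < 2523 OR away_pts <= 84 → 89
game_id=14: ELSE → -108
game_id=15: attendance < 2523 OR away_pts <= 84 → 129

-131, -135, -127, 119, -92, -99, 104, 89, -108, 129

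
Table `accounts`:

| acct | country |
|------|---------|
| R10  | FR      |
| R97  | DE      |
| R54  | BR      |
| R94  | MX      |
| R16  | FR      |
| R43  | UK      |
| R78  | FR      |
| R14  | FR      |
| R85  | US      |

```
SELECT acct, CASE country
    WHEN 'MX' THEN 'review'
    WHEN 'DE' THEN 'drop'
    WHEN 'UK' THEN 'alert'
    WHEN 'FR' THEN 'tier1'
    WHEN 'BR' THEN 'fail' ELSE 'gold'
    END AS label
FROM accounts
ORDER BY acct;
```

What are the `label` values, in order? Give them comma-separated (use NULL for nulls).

tier1, tier1, tier1, alert, fail, tier1, gold, review, drop

acct=R10: country='FR' → tier1
acct=R14: country='FR' → tier1
acct=R16: country='FR' → tier1
acct=R43: country='UK' → alert
acct=R54: country='BR' → fail
acct=R78: country='FR' → tier1
acct=R85: ELSE → gold
acct=R94: country='MX' → review
acct=R97: country='DE' → drop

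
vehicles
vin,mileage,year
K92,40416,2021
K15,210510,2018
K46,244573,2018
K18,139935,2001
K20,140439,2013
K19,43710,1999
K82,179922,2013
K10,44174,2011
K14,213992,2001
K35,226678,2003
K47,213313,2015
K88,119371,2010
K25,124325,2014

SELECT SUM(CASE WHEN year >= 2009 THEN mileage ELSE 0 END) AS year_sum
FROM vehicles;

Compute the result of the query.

1317043

vin=K92: ✓ → 40416
vin=K15: ✓ → 210510
vin=K46: ✓ → 244573
vin=K18: ✗
vin=K20: ✓ → 140439
vin=K19: ✗
vin=K82: ✓ → 179922
vin=K10: ✓ → 44174
vin=K14: ✗
vin=K35: ✗
vin=K47: ✓ → 213313
vin=K88: ✓ → 119371
vin=K25: ✓ → 124325
year_sum = 40416 + 210510 + 244573 + 140439 + 179922 + 44174 + 213313 + 119371 + 124325 = 1317043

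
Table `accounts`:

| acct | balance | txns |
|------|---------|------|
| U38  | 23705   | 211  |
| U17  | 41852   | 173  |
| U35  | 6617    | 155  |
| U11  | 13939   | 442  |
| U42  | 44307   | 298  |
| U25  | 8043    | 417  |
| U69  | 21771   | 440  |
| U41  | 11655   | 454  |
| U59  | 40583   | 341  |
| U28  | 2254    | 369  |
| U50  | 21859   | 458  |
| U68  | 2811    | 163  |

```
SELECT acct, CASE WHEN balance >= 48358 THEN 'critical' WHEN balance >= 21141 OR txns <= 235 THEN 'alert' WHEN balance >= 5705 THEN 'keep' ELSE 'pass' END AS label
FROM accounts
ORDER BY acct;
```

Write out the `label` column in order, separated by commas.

keep, alert, keep, pass, alert, alert, keep, alert, alert, alert, alert, alert

acct=U11: balance >= 5705 → keep
acct=U17: balance >= 21141 OR txns <= 235 → alert
acct=U25: balance >= 5705 → keep
acct=U28: ELSE → pass
acct=U35: balance >= 21141 OR txns <= 235 → alert
acct=U38: balance >= 21141 OR txns <= 235 → alert
acct=U41: balance >= 5705 → keep
acct=U42: balance >= 21141 OR txns <= 235 → alert
acct=U50: balance >= 21141 OR txns <= 235 → alert
acct=U59: balance >= 21141 OR txns <= 235 → alert
acct=U68: balance >= 21141 OR txns <= 235 → alert
acct=U69: balance >= 21141 OR txns <= 235 → alert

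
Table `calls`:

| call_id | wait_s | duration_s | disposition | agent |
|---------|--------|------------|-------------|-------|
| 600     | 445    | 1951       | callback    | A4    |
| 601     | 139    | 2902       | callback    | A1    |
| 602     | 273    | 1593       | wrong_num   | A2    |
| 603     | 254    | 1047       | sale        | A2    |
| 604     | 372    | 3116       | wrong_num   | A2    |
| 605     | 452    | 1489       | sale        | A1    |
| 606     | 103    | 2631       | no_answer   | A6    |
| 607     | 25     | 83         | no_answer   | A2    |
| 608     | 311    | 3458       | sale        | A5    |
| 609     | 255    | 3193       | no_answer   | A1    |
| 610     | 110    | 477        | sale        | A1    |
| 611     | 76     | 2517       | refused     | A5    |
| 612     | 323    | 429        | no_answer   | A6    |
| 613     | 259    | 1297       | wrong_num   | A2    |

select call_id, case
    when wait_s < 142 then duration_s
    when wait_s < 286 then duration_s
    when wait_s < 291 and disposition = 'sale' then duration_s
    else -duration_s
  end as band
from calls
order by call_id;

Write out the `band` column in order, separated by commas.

-1951, 2902, 1593, 1047, -3116, -1489, 2631, 83, -3458, 3193, 477, 2517, -429, 1297

call_id=600: ELSE → -1951
call_id=601: wait_s < 142 → 2902
call_id=602: wait_s < 286 → 1593
call_id=603: wait_s < 286 → 1047
call_id=604: ELSE → -3116
call_id=605: ELSE → -1489
call_id=606: wait_s < 142 → 2631
call_id=607: wait_s < 142 → 83
call_id=608: ELSE → -3458
call_id=609: wait_s < 286 → 3193
call_id=610: wait_s < 142 → 477
call_id=611: wait_s < 142 → 2517
call_id=612: ELSE → -429
call_id=613: wait_s < 286 → 1297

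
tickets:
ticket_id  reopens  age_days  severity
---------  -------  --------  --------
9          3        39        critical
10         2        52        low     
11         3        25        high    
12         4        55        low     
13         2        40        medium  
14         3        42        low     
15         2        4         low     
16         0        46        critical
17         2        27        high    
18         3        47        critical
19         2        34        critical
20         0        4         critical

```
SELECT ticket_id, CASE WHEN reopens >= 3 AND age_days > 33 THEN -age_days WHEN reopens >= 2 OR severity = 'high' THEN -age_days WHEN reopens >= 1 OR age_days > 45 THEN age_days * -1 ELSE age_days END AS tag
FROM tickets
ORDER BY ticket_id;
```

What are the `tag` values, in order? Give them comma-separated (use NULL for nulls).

ticket_id=9: reopens >= 3 AND age_days > 33 → -39
ticket_id=10: reopens >= 2 OR severity = 'high' → -52
ticket_id=11: reopens >= 2 OR severity = 'high' → -25
ticket_id=12: reopens >= 3 AND age_days > 33 → -55
ticket_id=13: reopens >= 2 OR severity = 'high' → -40
ticket_id=14: reopens >= 3 AND age_days > 33 → -42
ticket_id=15: reopens >= 2 OR severity = 'high' → -4
ticket_id=16: reopens >= 1 OR age_days > 45 → -46
ticket_id=17: reopens >= 2 OR severity = 'high' → -27
ticket_id=18: reopens >= 3 AND age_days > 33 → -47
ticket_id=19: reopens >= 2 OR severity = 'high' → -34
ticket_id=20: ELSE → 4

-39, -52, -25, -55, -40, -42, -4, -46, -27, -47, -34, 4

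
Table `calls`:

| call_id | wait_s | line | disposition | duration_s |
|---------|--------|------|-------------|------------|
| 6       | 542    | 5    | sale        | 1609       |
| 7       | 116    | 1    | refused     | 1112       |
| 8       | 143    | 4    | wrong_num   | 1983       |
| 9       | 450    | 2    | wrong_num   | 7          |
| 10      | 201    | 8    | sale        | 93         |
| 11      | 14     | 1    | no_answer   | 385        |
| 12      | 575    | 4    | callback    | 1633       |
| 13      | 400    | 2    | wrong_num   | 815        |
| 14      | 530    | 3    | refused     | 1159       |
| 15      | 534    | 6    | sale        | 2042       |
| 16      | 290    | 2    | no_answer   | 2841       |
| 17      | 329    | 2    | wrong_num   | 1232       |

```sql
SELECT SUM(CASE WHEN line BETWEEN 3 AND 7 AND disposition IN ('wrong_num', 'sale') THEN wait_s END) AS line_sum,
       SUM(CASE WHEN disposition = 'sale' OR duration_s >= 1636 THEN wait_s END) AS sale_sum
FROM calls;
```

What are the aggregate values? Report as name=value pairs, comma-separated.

line_sum=1219, sale_sum=1710

[line_sum: line BETWEEN 3 AND 7 AND disposition IN ('wrong_num', 'sale')]
call_id=6: ✓ → 542
call_id=7: ✗
call_id=8: ✓ → 143
call_id=9: ✗
call_id=10: ✗
call_id=11: ✗
call_id=12: ✗
call_id=13: ✗
call_id=14: ✗
call_id=15: ✓ → 534
call_id=16: ✗
call_id=17: ✗
line_sum = 542 + 143 + 534 = 1219
—
[sale_sum: disposition = 'sale' OR duration_s >= 1636]
call_id=6: ✓ → 542
call_id=7: ✗
call_id=8: ✓ → 143
call_id=9: ✗
call_id=10: ✓ → 201
call_id=11: ✗
call_id=12: ✗
call_id=13: ✗
call_id=14: ✗
call_id=15: ✓ → 534
call_id=16: ✓ → 290
call_id=17: ✗
sale_sum = 542 + 143 + 201 + 534 + 290 = 1710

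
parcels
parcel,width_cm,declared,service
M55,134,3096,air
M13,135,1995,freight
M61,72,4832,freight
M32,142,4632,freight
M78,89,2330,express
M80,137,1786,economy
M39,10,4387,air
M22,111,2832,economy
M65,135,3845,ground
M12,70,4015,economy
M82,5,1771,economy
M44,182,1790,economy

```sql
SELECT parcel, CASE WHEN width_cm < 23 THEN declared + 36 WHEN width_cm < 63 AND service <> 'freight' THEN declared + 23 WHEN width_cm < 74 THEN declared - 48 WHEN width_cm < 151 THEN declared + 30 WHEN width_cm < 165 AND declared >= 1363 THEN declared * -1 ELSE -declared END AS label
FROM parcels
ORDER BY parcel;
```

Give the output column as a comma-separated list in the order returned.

3967, 2025, 2862, 4662, 4423, -1790, 3126, 4784, 3875, 2360, 1816, 1807

parcel=M12: width_cm < 74 → 3967
parcel=M13: width_cm < 151 → 2025
parcel=M22: width_cm < 151 → 2862
parcel=M32: width_cm < 151 → 4662
parcel=M39: width_cm < 23 → 4423
parcel=M44: ELSE → -1790
parcel=M55: width_cm < 151 → 3126
parcel=M61: width_cm < 74 → 4784
parcel=M65: width_cm < 151 → 3875
parcel=M78: width_cm < 151 → 2360
parcel=M80: width_cm < 151 → 1816
parcel=M82: width_cm < 23 → 1807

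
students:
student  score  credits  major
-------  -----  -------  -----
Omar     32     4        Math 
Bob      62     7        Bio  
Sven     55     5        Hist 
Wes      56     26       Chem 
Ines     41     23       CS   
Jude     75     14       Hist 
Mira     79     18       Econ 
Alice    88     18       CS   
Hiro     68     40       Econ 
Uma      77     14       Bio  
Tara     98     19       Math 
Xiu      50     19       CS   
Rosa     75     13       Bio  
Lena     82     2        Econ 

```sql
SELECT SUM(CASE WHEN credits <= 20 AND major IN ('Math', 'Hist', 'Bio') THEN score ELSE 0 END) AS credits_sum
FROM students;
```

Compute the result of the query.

474

student=Omar: ✓ → 32
student=Bob: ✓ → 62
student=Sven: ✓ → 55
student=Wes: ✗
student=Ines: ✗
student=Jude: ✓ → 75
student=Mira: ✗
student=Alice: ✗
student=Hiro: ✗
student=Uma: ✓ → 77
student=Tara: ✓ → 98
student=Xiu: ✗
student=Rosa: ✓ → 75
student=Lena: ✗
credits_sum = 32 + 62 + 55 + 75 + 77 + 98 + 75 = 474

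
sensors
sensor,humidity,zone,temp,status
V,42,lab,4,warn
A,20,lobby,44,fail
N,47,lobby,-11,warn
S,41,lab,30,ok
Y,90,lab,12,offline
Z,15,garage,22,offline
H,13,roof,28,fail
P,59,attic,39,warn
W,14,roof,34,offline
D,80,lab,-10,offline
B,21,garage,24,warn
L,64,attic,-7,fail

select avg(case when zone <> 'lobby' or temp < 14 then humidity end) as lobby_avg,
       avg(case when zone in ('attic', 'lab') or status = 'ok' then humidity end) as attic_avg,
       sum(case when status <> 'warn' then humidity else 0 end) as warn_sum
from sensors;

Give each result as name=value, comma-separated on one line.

lobby_avg=44.1818181818, attic_avg=62.6666666667, warn_sum=337

[lobby_avg: zone <> 'lobby' or temp < 14]
sensor=V: ✓ → 42
sensor=A: ✗
sensor=N: ✓ → 47
sensor=S: ✓ → 41
sensor=Y: ✓ → 90
sensor=Z: ✓ → 15
sensor=H: ✓ → 13
sensor=P: ✓ → 59
sensor=W: ✓ → 14
sensor=D: ✓ → 80
sensor=B: ✓ → 21
sensor=L: ✓ → 64
lobby_avg = (42 + 47 + 41 + 90 + 15 + 13 + 59 + 14 + 80 + 21 + 64) / 11 = 44.1818181818
—
[attic_avg: zone in ('attic', 'lab') or status = 'ok']
sensor=V: ✓ → 42
sensor=A: ✗
sensor=N: ✗
sensor=S: ✓ → 41
sensor=Y: ✓ → 90
sensor=Z: ✗
sensor=H: ✗
sensor=P: ✓ → 59
sensor=W: ✗
sensor=D: ✓ → 80
sensor=B: ✗
sensor=L: ✓ → 64
attic_avg = (42 + 41 + 90 + 59 + 80 + 64) / 6 = 62.6666666667
—
[warn_sum: status <> 'warn']
sensor=V: ✗
sensor=A: ✓ → 20
sensor=N: ✗
sensor=S: ✓ → 41
sensor=Y: ✓ → 90
sensor=Z: ✓ → 15
sensor=H: ✓ → 13
sensor=P: ✗
sensor=W: ✓ → 14
sensor=D: ✓ → 80
sensor=B: ✗
sensor=L: ✓ → 64
warn_sum = 20 + 41 + 90 + 15 + 13 + 14 + 80 + 64 = 337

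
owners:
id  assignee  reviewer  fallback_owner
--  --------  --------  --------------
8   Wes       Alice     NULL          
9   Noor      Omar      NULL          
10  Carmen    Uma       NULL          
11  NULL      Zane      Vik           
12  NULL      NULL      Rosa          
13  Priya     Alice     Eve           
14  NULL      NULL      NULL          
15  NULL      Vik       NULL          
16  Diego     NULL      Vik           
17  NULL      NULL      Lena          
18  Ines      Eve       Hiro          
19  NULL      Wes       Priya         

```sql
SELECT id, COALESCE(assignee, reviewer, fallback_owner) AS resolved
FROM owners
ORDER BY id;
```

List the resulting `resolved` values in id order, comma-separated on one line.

id=8: assignee=Wes → Wes
id=9: assignee=Noor → Noor
id=10: assignee=Carmen → Carmen
id=11: assignee=NULL, reviewer=Zane → Zane
id=12: assignee=NULL, reviewer=NULL, fallback_owner=Rosa → Rosa
id=13: assignee=Priya → Priya
id=14: assignee=NULL, reviewer=NULL, fallback_owner=NULL (all NULL) → NULL
id=15: assignee=NULL, reviewer=Vik → Vik
id=16: assignee=Diego → Diego
id=17: assignee=NULL, reviewer=NULL, fallback_owner=Lena → Lena
id=18: assignee=Ines → Ines
id=19: assignee=NULL, reviewer=Wes → Wes

Wes, Noor, Carmen, Zane, Rosa, Priya, NULL, Vik, Diego, Lena, Ines, Wes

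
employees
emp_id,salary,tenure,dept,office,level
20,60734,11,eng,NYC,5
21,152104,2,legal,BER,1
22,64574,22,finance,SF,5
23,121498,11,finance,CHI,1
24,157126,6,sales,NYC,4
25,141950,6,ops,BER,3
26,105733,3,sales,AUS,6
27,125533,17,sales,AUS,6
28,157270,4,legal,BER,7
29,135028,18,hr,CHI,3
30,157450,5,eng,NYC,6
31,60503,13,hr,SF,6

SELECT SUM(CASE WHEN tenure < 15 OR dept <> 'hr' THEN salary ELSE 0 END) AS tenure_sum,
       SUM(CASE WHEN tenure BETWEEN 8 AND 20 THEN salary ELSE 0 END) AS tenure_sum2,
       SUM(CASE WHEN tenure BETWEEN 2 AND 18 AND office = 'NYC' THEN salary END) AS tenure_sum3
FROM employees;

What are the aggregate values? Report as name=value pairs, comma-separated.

[tenure_sum: tenure < 15 OR dept <> 'hr']
emp_id=20: ✓ → 60734
emp_id=21: ✓ → 152104
emp_id=22: ✓ → 64574
emp_id=23: ✓ → 121498
emp_id=24: ✓ → 157126
emp_id=25: ✓ → 141950
emp_id=26: ✓ → 105733
emp_id=27: ✓ → 125533
emp_id=28: ✓ → 157270
emp_id=29: ✗
emp_id=30: ✓ → 157450
emp_id=31: ✓ → 60503
tenure_sum = 60734 + 152104 + 64574 + 121498 + 157126 + 141950 + 105733 + 125533 + 157270 + 157450 + 60503 = 1304475
—
[tenure_sum2: tenure BETWEEN 8 AND 20]
emp_id=20: ✓ → 60734
emp_id=21: ✗
emp_id=22: ✗
emp_id=23: ✓ → 121498
emp_id=24: ✗
emp_id=25: ✗
emp_id=26: ✗
emp_id=27: ✓ → 125533
emp_id=28: ✗
emp_id=29: ✓ → 135028
emp_id=30: ✗
emp_id=31: ✓ → 60503
tenure_sum2 = 60734 + 121498 + 125533 + 135028 + 60503 = 503296
—
[tenure_sum3: tenure BETWEEN 2 AND 18 AND office = 'NYC']
emp_id=20: ✓ → 60734
emp_id=21: ✗
emp_id=22: ✗
emp_id=23: ✗
emp_id=24: ✓ → 157126
emp_id=25: ✗
emp_id=26: ✗
emp_id=27: ✗
emp_id=28: ✗
emp_id=29: ✗
emp_id=30: ✓ → 157450
emp_id=31: ✗
tenure_sum3 = 60734 + 157126 + 157450 = 375310

tenure_sum=1304475, tenure_sum2=503296, tenure_sum3=375310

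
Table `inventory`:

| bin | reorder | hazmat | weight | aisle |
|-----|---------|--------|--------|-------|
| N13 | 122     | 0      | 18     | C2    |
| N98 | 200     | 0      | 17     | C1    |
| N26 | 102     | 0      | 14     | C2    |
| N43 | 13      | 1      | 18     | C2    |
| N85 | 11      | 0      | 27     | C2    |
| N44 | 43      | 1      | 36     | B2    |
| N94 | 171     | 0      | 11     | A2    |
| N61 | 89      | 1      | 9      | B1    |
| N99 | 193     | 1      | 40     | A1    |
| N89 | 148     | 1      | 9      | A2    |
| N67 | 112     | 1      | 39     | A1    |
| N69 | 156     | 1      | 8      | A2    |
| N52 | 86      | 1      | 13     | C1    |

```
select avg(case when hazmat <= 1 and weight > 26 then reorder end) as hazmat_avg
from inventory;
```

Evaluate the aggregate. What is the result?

89.75

bin=N13: ✗
bin=N98: ✗
bin=N26: ✗
bin=N43: ✗
bin=N85: ✓ → 11
bin=N44: ✓ → 43
bin=N94: ✗
bin=N61: ✗
bin=N99: ✓ → 193
bin=N89: ✗
bin=N67: ✓ → 112
bin=N69: ✗
bin=N52: ✗
hazmat_avg = (11 + 43 + 193 + 112) / 4 = 89.75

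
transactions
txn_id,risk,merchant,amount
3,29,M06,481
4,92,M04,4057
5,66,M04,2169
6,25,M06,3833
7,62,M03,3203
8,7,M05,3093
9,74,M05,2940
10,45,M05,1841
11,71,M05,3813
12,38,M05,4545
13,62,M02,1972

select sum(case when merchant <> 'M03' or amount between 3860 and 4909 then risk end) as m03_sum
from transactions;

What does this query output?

509

txn_id=3: ✓ → 29
txn_id=4: ✓ → 92
txn_id=5: ✓ → 66
txn_id=6: ✓ → 25
txn_id=7: ✗
txn_id=8: ✓ → 7
txn_id=9: ✓ → 74
txn_id=10: ✓ → 45
txn_id=11: ✓ → 71
txn_id=12: ✓ → 38
txn_id=13: ✓ → 62
m03_sum = 29 + 92 + 66 + 25 + 7 + 74 + 45 + 71 + 38 + 62 = 509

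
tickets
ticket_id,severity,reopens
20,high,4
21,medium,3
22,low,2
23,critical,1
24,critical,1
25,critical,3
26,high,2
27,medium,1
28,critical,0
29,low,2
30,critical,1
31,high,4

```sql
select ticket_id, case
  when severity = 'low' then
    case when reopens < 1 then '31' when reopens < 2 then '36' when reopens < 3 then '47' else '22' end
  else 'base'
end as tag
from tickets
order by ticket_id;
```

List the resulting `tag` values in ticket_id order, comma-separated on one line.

ticket_id=20: severity='high' → outer ELSE → base
ticket_id=21: severity='medium' → outer ELSE → base
ticket_id=22: severity='low' → inner[reopens < 3] → 47
ticket_id=23: severity='critical' → outer ELSE → base
ticket_id=24: severity='critical' → outer ELSE → base
ticket_id=25: severity='critical' → outer ELSE → base
ticket_id=26: severity='high' → outer ELSE → base
ticket_id=27: severity='medium' → outer ELSE → base
ticket_id=28: severity='critical' → outer ELSE → base
ticket_id=29: severity='low' → inner[reopens < 3] → 47
ticket_id=30: severity='critical' → outer ELSE → base
ticket_id=31: severity='high' → outer ELSE → base

base, base, 47, base, base, base, base, base, base, 47, base, base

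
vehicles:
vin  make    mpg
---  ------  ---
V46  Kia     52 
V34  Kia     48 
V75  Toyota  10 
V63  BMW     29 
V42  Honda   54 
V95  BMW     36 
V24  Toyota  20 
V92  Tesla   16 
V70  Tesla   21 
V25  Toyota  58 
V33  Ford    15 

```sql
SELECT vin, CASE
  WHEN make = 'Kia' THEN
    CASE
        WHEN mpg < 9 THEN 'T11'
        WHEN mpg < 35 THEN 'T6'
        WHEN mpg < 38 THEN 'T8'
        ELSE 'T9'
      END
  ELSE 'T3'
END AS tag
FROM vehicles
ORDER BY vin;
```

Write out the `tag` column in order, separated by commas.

vin=V24: make='Toyota' → outer ELSE → T3
vin=V25: make='Toyota' → outer ELSE → T3
vin=V33: make='Ford' → outer ELSE → T3
vin=V34: make='Kia' → inner[ELSE] → T9
vin=V42: make='Honda' → outer ELSE → T3
vin=V46: make='Kia' → inner[ELSE] → T9
vin=V63: make='BMW' → outer ELSE → T3
vin=V70: make='Tesla' → outer ELSE → T3
vin=V75: make='Toyota' → outer ELSE → T3
vin=V92: make='Tesla' → outer ELSE → T3
vin=V95: make='BMW' → outer ELSE → T3

T3, T3, T3, T9, T3, T9, T3, T3, T3, T3, T3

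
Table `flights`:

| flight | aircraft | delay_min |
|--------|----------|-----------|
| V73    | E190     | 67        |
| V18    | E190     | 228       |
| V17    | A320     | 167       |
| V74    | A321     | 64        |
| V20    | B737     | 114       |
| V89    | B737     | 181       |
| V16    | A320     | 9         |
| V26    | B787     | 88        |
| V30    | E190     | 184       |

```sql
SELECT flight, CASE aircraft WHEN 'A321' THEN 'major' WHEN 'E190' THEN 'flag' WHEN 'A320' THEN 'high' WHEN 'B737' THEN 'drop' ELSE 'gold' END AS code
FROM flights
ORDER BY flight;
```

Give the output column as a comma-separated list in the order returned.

flight=V16: aircraft='A320' → high
flight=V17: aircraft='A320' → high
flight=V18: aircraft='E190' → flag
flight=V20: aircraft='B737' → drop
flight=V26: ELSE → gold
flight=V30: aircraft='E190' → flag
flight=V73: aircraft='E190' → flag
flight=V74: aircraft='A321' → major
flight=V89: aircraft='B737' → drop

high, high, flag, drop, gold, flag, flag, major, drop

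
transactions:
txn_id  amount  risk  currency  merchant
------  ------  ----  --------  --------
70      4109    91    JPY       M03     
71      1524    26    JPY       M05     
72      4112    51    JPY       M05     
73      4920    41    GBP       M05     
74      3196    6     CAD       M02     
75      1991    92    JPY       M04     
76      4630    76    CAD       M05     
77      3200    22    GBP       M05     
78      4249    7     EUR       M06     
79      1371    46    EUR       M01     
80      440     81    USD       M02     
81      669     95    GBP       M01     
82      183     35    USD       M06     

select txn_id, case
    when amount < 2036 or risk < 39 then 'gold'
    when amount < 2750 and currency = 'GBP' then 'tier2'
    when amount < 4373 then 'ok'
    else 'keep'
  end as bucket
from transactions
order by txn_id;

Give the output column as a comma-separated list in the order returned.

txn_id=70: amount < 4373 → ok
txn_id=71: amount < 2036 or risk < 39 → gold
txn_id=72: amount < 4373 → ok
txn_id=73: ELSE → keep
txn_id=74: amount < 2036 or risk < 39 → gold
txn_id=75: amount < 2036 or risk < 39 → gold
txn_id=76: ELSE → keep
txn_id=77: amount < 2036 or risk < 39 → gold
txn_id=78: amount < 2036 or risk < 39 → gold
txn_id=79: amount < 2036 or risk < 39 → gold
txn_id=80: amount < 2036 or risk < 39 → gold
txn_id=81: amount < 2036 or risk < 39 → gold
txn_id=82: amount < 2036 or risk < 39 → gold

ok, gold, ok, keep, gold, gold, keep, gold, gold, gold, gold, gold, gold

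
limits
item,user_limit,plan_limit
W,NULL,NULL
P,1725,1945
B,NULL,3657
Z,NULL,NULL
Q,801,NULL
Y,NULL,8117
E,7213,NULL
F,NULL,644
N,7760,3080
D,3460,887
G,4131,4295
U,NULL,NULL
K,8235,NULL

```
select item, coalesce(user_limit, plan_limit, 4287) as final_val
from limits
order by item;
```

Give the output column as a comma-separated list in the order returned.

item=B: user_limit=NULL, plan_limit=3657 → 3657
item=D: user_limit=3460 → 3460
item=E: user_limit=7213 → 7213
item=F: user_limit=NULL, plan_limit=644 → 644
item=G: user_limit=4131 → 4131
item=K: user_limit=8235 → 8235
item=N: user_limit=7760 → 7760
item=P: user_limit=1725 → 1725
item=Q: user_limit=801 → 801
item=U: user_limit=NULL, plan_limit=NULL, → literal 4287 → 4287
item=W: user_limit=NULL, plan_limit=NULL, → literal 4287 → 4287
item=Y: user_limit=NULL, plan_limit=8117 → 8117
item=Z: user_limit=NULL, plan_limit=NULL, → literal 4287 → 4287

3657, 3460, 7213, 644, 4131, 8235, 7760, 1725, 801, 4287, 4287, 8117, 4287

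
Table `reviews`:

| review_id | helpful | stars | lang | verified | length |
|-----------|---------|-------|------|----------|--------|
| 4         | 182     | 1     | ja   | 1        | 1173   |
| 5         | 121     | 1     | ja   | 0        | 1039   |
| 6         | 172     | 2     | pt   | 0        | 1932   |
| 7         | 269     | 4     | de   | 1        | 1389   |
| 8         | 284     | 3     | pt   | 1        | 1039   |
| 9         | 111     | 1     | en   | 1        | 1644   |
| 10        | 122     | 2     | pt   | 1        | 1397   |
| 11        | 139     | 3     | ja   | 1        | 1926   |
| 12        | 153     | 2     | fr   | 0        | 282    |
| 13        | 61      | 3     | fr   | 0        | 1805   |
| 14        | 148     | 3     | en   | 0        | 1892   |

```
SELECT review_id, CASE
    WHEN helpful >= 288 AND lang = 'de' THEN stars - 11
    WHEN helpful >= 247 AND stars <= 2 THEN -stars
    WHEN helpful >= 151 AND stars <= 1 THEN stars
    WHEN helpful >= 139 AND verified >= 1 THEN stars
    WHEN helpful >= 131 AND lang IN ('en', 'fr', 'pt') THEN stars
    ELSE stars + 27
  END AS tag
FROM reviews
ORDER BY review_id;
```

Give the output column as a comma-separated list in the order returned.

review_id=4: helpful >= 151 AND stars <= 1 → 1
review_id=5: ELSE → 28
review_id=6: helpful >= 131 AND lang IN ('en', 'fr', 'pt') → 2
review_id=7: helpful >= 139 AND verified >= 1 → 4
review_id=8: helpful >= 139 AND verified >= 1 → 3
review_id=9: ELSE → 28
review_id=10: ELSE → 29
review_id=11: helpful >= 139 AND verified >= 1 → 3
review_id=12: helpful >= 131 AND lang IN ('en', 'fr', 'pt') → 2
review_id=13: ELSE → 30
review_id=14: helpful >= 131 AND lang IN ('en', 'fr', 'pt') → 3

1, 28, 2, 4, 3, 28, 29, 3, 2, 30, 3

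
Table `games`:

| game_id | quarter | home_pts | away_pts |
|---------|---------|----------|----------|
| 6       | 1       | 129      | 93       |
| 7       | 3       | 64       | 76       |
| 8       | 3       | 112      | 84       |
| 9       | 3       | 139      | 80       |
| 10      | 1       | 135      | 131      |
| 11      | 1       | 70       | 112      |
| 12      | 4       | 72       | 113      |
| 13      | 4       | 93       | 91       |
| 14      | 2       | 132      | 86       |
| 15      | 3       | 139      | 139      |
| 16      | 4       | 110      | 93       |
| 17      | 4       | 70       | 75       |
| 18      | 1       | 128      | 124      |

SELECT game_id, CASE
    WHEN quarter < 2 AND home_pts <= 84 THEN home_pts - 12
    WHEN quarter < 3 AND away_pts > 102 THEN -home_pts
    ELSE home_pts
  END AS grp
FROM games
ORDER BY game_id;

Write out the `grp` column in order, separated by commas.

game_id=6: ELSE → 129
game_id=7: ELSE → 64
game_id=8: ELSE → 112
game_id=9: ELSE → 139
game_id=10: quarter < 3 AND away_pts > 102 → -135
game_id=11: quarter < 2 AND home_pts <= 84 → 58
game_id=12: ELSE → 72
game_id=13: ELSE → 93
game_id=14: ELSE → 132
game_id=15: ELSE → 139
game_id=16: ELSE → 110
game_id=17: ELSE → 70
game_id=18: quarter < 3 AND away_pts > 102 → -128

129, 64, 112, 139, -135, 58, 72, 93, 132, 139, 110, 70, -128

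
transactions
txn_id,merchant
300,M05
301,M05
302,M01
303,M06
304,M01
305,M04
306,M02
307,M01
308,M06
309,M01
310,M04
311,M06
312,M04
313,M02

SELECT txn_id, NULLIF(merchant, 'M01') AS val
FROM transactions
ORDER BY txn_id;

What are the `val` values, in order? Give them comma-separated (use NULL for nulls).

txn_id=300: merchant=M05 vs M01: differ → M05
txn_id=301: merchant=M05 vs M01: differ → M05
txn_id=302: merchant=M01 vs M01: equal → NULL
txn_id=303: merchant=M06 vs M01: differ → M06
txn_id=304: merchant=M01 vs M01: equal → NULL
txn_id=305: merchant=M04 vs M01: differ → M04
txn_id=306: merchant=M02 vs M01: differ → M02
txn_id=307: merchant=M01 vs M01: equal → NULL
txn_id=308: merchant=M06 vs M01: differ → M06
txn_id=309: merchant=M01 vs M01: equal → NULL
txn_id=310: merchant=M04 vs M01: differ → M04
txn_id=311: merchant=M06 vs M01: differ → M06
txn_id=312: merchant=M04 vs M01: differ → M04
txn_id=313: merchant=M02 vs M01: differ → M02

M05, M05, NULL, M06, NULL, M04, M02, NULL, M06, NULL, M04, M06, M04, M02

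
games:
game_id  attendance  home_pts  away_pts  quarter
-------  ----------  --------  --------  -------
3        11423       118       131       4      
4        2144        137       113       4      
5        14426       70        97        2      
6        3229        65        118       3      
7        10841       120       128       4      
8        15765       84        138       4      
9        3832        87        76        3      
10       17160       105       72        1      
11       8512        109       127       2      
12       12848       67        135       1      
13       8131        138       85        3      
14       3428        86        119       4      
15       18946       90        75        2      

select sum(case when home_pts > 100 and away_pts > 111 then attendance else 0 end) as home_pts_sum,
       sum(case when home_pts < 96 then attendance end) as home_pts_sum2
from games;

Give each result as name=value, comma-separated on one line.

home_pts_sum=32920, home_pts_sum2=72474

[home_pts_sum: home_pts > 100 and away_pts > 111]
game_id=3: ✓ → 11423
game_id=4: ✓ → 2144
game_id=5: ✗
game_id=6: ✗
game_id=7: ✓ → 10841
game_id=8: ✗
game_id=9: ✗
game_id=10: ✗
game_id=11: ✓ → 8512
game_id=12: ✗
game_id=13: ✗
game_id=14: ✗
game_id=15: ✗
home_pts_sum = 11423 + 2144 + 10841 + 8512 = 32920
—
[home_pts_sum2: home_pts < 96]
game_id=3: ✗
game_id=4: ✗
game_id=5: ✓ → 14426
game_id=6: ✓ → 3229
game_id=7: ✗
game_id=8: ✓ → 15765
game_id=9: ✓ → 3832
game_id=10: ✗
game_id=11: ✗
game_id=12: ✓ → 12848
game_id=13: ✗
game_id=14: ✓ → 3428
game_id=15: ✓ → 18946
home_pts_sum2 = 14426 + 3229 + 15765 + 3832 + 12848 + 3428 + 18946 = 72474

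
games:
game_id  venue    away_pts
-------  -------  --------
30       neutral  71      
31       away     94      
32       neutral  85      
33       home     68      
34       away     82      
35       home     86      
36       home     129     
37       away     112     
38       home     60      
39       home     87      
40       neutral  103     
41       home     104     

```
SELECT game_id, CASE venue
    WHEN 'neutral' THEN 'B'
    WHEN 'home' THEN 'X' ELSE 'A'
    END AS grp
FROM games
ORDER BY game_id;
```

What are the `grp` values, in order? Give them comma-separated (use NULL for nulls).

B, A, B, X, A, X, X, A, X, X, B, X

game_id=30: venue='neutral' → B
game_id=31: ELSE → A
game_id=32: venue='neutral' → B
game_id=33: venue='home' → X
game_id=34: ELSE → A
game_id=35: venue='home' → X
game_id=36: venue='home' → X
game_id=37: ELSE → A
game_id=38: venue='home' → X
game_id=39: venue='home' → X
game_id=40: venue='neutral' → B
game_id=41: venue='home' → X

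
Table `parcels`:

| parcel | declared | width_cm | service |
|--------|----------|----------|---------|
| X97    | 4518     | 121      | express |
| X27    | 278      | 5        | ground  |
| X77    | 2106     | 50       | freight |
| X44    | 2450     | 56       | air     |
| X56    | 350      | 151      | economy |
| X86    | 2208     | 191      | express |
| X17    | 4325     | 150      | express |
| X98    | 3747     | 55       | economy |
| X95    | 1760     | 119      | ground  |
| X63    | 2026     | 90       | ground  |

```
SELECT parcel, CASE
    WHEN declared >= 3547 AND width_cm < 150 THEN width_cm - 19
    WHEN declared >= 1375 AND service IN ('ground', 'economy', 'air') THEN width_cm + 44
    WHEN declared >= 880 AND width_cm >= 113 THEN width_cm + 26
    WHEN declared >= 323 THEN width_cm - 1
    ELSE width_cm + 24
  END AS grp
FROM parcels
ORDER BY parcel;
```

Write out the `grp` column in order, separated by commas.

176, 29, 100, 150, 134, 49, 217, 163, 102, 36

parcel=X17: declared >= 880 AND width_cm >= 113 → 176
parcel=X27: ELSE → 29
parcel=X44: declared >= 1375 AND service IN ('ground', 'economy', 'air') → 100
parcel=X56: declared >= 323 → 150
parcel=X63: declared >= 1375 AND service IN ('ground', 'economy', 'air') → 134
parcel=X77: declared >= 323 → 49
parcel=X86: declared >= 880 AND width_cm >= 113 → 217
parcel=X95: declared >= 1375 AND service IN ('ground', 'economy', 'air') → 163
parcel=X97: declared >= 3547 AND width_cm < 150 → 102
parcel=X98: declared >= 3547 AND width_cm < 150 → 36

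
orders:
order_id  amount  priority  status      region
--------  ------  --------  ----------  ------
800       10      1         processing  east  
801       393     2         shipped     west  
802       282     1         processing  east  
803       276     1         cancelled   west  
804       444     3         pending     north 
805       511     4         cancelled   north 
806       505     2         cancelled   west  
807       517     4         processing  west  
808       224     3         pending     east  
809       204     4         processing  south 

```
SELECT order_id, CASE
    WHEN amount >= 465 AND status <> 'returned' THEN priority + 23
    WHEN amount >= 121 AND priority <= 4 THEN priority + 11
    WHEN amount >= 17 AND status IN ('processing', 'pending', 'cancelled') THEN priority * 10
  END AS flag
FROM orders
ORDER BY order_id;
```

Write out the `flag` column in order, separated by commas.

NULL, 13, 12, 12, 14, 27, 25, 27, 14, 15

order_id=800: (no match → NULL) → NULL
order_id=801: amount >= 121 AND priority <= 4 → 13
order_id=802: amount >= 121 AND priority <= 4 → 12
order_id=803: amount >= 121 AND priority <= 4 → 12
order_id=804: amount >= 121 AND priority <= 4 → 14
order_id=805: amount >= 465 AND status <> 'returned' → 27
order_id=806: amount >= 465 AND status <> 'returned' → 25
order_id=807: amount >= 465 AND status <> 'returned' → 27
order_id=808: amount >= 121 AND priority <= 4 → 14
order_id=809: amount >= 121 AND priority <= 4 → 15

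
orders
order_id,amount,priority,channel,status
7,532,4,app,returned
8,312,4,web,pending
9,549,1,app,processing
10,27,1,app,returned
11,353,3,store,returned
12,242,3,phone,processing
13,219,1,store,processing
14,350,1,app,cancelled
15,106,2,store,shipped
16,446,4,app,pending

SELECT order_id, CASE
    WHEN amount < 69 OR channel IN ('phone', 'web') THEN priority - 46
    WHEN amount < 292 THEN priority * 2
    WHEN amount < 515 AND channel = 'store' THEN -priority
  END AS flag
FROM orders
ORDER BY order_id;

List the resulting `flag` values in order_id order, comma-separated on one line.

NULL, -42, NULL, -45, -3, -43, 2, NULL, 4, NULL

order_id=7: (no match → NULL) → NULL
order_id=8: amount < 69 OR channel IN ('phone', 'web') → -42
order_id=9: (no match → NULL) → NULL
order_id=10: amount < 69 OR channel IN ('phone', 'web') → -45
order_id=11: amount < 515 AND channel = 'store' → -3
order_id=12: amount < 69 OR channel IN ('phone', 'web') → -43
order_id=13: amount < 292 → 2
order_id=14: (no match → NULL) → NULL
order_id=15: amount < 292 → 4
order_id=16: (no match → NULL) → NULL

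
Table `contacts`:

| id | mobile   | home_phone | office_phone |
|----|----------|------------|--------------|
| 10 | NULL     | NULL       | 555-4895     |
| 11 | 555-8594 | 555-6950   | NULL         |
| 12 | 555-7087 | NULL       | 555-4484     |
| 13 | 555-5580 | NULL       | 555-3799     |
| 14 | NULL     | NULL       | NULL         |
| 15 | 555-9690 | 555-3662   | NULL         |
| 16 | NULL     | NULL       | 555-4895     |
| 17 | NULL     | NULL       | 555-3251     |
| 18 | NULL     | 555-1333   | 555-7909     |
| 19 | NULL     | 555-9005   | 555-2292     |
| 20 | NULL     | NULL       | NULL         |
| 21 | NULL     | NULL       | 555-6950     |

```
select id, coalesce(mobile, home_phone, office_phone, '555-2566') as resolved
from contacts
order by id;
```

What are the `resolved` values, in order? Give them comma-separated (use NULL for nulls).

id=10: mobile=NULL, home_phone=NULL, office_phone=555-4895 → 555-4895
id=11: mobile=555-8594 → 555-8594
id=12: mobile=555-7087 → 555-7087
id=13: mobile=555-5580 → 555-5580
id=14: mobile=NULL, home_phone=NULL, office_phone=NULL, → literal 555-2566 → 555-2566
id=15: mobile=555-9690 → 555-9690
id=16: mobile=NULL, home_phone=NULL, office_phone=555-4895 → 555-4895
id=17: mobile=NULL, home_phone=NULL, office_phone=555-3251 → 555-3251
id=18: mobile=NULL, home_phone=555-1333 → 555-1333
id=19: mobile=NULL, home_phone=555-9005 → 555-9005
id=20: mobile=NULL, home_phone=NULL, office_phone=NULL, → literal 555-2566 → 555-2566
id=21: mobile=NULL, home_phone=NULL, office_phone=555-6950 → 555-6950

555-4895, 555-8594, 555-7087, 555-5580, 555-2566, 555-9690, 555-4895, 555-3251, 555-1333, 555-9005, 555-2566, 555-6950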